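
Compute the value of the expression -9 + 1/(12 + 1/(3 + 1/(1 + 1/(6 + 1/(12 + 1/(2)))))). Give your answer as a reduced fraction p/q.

-74674/8373

a_0 = -9: -9/1
a_1 = 12: -107/12
a_2 = 3: -330/37
a_3 = 1: -437/49
a_4 = 6: -2952/331
a_5 = 12: -35861/4021
a_6 = 2: -74674/8373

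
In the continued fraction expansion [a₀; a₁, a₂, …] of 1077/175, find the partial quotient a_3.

13

Run the Euclidean algorithm, recording each quotient:
1077 = 6·175 + 27, so a_0 = 6
175 = 6·27 + 13, so a_1 = 6
27 = 2·13 + 1, so a_2 = 2
13 = 13·1 + 0, so a_3 = 13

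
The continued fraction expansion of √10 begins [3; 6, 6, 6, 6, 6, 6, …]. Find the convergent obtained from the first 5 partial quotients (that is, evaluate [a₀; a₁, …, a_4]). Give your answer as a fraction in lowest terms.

Start with 6.
6 + 1/(6/1) = 6 + 1/6 = 37/6
6 + 1/(37/6) = 6 + 6/37 = 228/37
6 + 1/(228/37) = 6 + 37/228 = 1405/228
3 + 1/(1405/228) = 3 + 228/1405 = 4443/1405

4443/1405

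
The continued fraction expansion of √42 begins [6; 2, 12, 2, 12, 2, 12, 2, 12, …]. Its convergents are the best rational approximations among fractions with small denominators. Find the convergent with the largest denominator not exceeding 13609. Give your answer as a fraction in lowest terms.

8749/1350

a_0 = 6: 6/1  (≤ bound)
a_1 = 2: 13/2  (≤ bound)
a_2 = 12: 162/25  (≤ bound)
a_3 = 2: 337/52  (≤ bound)
a_4 = 12: 4206/649  (≤ bound)
a_5 = 2: 8749/1350  (≤ bound)
a_6 = 12: 109194/16849  (> 13609, stop)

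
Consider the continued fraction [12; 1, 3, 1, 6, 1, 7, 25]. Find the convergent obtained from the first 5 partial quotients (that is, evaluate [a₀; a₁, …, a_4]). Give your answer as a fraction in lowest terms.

435/34

Use the convergent recurrence hₖ = aₖ·hₖ₋₁ + hₖ₋₂ (and likewise for the denominators kₖ):
a_0 = 12: 12/1
a_1 = 1: 13/1
a_2 = 3: 51/4
a_3 = 1: 64/5
a_4 = 6: 435/34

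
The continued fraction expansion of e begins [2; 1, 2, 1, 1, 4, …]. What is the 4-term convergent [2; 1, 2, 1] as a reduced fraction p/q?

11/4

a_0 = 2: 2/1
a_1 = 1: 3/1
a_2 = 2: 8/3
a_3 = 1: 11/4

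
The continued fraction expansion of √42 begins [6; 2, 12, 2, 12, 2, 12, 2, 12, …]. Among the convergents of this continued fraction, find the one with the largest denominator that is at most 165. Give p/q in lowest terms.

337/52

a_0 = 6: 6/1  (≤ bound)
a_1 = 2: 13/2  (≤ bound)
a_2 = 12: 162/25  (≤ bound)
a_3 = 2: 337/52  (≤ bound)
a_4 = 12: 4206/649  (> 165, stop)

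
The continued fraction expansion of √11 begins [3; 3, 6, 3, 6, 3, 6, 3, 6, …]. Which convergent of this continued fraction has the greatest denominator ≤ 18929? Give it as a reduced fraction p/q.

a_0 = 3: 3/1  (≤ bound)
a_1 = 3: 10/3  (≤ bound)
a_2 = 6: 63/19  (≤ bound)
a_3 = 3: 199/60  (≤ bound)
a_4 = 6: 1257/379  (≤ bound)
a_5 = 3: 3970/1197  (≤ bound)
a_6 = 6: 25077/7561  (≤ bound)
a_7 = 3: 79201/23880  (> 18929, stop)

25077/7561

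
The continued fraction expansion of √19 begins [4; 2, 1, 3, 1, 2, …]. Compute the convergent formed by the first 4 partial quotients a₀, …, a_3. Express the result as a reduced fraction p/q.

48/11

Start with 3.
1 + 1/(3/1) = 1 + 1/3 = 4/3
2 + 1/(4/3) = 2 + 3/4 = 11/4
4 + 1/(11/4) = 4 + 4/11 = 48/11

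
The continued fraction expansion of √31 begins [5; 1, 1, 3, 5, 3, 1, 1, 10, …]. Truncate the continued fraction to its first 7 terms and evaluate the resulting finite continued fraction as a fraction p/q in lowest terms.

863/155

Build up convergents one term at a time:
a_0 = 5: 5/1
a_1 = 1: 6/1
a_2 = 1: 11/2
a_3 = 3: 39/7
a_4 = 5: 206/37
a_5 = 3: 657/118
a_6 = 1: 863/155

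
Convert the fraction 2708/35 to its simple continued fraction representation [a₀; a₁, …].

2708 ÷ 35 → quotient 77, remainder 13
35 ÷ 13 → quotient 2, remainder 9
13 ÷ 9 → quotient 1, remainder 4
9 ÷ 4 → quotient 2, remainder 1
4 ÷ 1 → quotient 4, remainder 0

[77; 2, 1, 2, 4]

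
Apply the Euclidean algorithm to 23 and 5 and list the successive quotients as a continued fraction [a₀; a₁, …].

[4; 1, 1, 2]

23 ÷ 5 → quotient 4, remainder 3
5 ÷ 3 → quotient 1, remainder 2
3 ÷ 2 → quotient 1, remainder 1
2 ÷ 1 → quotient 2, remainder 0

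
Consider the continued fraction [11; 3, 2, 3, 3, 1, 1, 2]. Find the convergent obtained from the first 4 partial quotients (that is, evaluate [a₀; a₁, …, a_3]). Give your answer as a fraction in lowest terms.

a_0 = 11: 11/1
a_1 = 3: 34/3
a_2 = 2: 79/7
a_3 = 3: 271/24

271/24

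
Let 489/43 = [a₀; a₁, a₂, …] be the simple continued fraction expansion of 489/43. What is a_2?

489 = 11·43 + 16, so a_0 = 11
43 = 2·16 + 11, so a_1 = 2
16 = 1·11 + 5, so a_2 = 1

1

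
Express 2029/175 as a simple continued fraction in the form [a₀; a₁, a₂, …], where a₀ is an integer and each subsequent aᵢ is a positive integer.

[11; 1, 1, 2, 6, 1, 1, 2]

⌊2029/175⌋ = 11, remainder 104
⌊175/104⌋ = 1, remainder 71
⌊104/71⌋ = 1, remainder 33
⌊71/33⌋ = 2, remainder 5
⌊33/5⌋ = 6, remainder 3
⌊5/3⌋ = 1, remainder 2
⌊3/2⌋ = 1, remainder 1
⌊2/1⌋ = 2, remainder 0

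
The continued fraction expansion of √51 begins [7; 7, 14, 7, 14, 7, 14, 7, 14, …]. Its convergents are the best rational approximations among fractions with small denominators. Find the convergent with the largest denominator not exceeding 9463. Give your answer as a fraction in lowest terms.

4999/700

List convergents until the denominator exceeds the bound:
a_0 = 7: 7/1  (≤ bound)
a_1 = 7: 50/7  (≤ bound)
a_2 = 14: 707/99  (≤ bound)
a_3 = 7: 4999/700  (≤ bound)
a_4 = 14: 70693/9899  (> 9463, stop)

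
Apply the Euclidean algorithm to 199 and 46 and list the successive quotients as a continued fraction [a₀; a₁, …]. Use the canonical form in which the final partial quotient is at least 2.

[4; 3, 15]

199 = 4·46 + 15, so a_0 = 4
46 = 3·15 + 1, so a_1 = 3
15 = 15·1 + 0, so a_2 = 15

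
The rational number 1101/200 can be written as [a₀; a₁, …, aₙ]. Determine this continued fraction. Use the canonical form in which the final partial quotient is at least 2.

Run the Euclidean algorithm, recording each quotient:
1101 ÷ 200 → quotient 5, remainder 101
200 ÷ 101 → quotient 1, remainder 99
101 ÷ 99 → quotient 1, remainder 2
99 ÷ 2 → quotient 49, remainder 1
2 ÷ 1 → quotient 2, remainder 0

[5; 1, 1, 49, 2]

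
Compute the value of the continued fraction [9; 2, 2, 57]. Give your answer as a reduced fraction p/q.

2698/287

Start with 57.
2 + 1/(57/1) = 2 + 1/57 = 115/57
2 + 1/(115/57) = 2 + 57/115 = 287/115
9 + 1/(287/115) = 9 + 115/287 = 2698/287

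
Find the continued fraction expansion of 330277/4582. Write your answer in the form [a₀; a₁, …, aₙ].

330277 ÷ 4582 → quotient 72, remainder 373
4582 ÷ 373 → quotient 12, remainder 106
373 ÷ 106 → quotient 3, remainder 55
106 ÷ 55 → quotient 1, remainder 51
55 ÷ 51 → quotient 1, remainder 4
51 ÷ 4 → quotient 12, remainder 3
4 ÷ 3 → quotient 1, remainder 1
3 ÷ 1 → quotient 3, remainder 0

[72; 12, 3, 1, 1, 12, 1, 3]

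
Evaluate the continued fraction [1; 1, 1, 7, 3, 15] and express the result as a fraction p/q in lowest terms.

1103/720

Use the convergent recurrence hₖ = aₖ·hₖ₋₁ + hₖ₋₂ (and likewise for the denominators kₖ):
a_0 = 1: 1/1
a_1 = 1: 2/1
a_2 = 1: 3/2
a_3 = 7: 23/15
a_4 = 3: 72/47
a_5 = 15: 1103/720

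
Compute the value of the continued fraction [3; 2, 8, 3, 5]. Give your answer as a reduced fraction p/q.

Start with 5.
3 + 1/(5/1) = 3 + 1/5 = 16/5
8 + 1/(16/5) = 8 + 5/16 = 133/16
2 + 1/(133/16) = 2 + 16/133 = 282/133
3 + 1/(282/133) = 3 + 133/282 = 979/282

979/282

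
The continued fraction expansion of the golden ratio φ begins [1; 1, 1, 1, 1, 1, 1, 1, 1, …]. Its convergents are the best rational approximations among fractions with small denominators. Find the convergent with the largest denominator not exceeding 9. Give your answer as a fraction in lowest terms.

List convergents until the denominator exceeds the bound:
a_0 = 1: 1/1  (≤ bound)
a_1 = 1: 2/1  (≤ bound)
a_2 = 1: 3/2  (≤ bound)
a_3 = 1: 5/3  (≤ bound)
a_4 = 1: 8/5  (≤ bound)
a_5 = 1: 13/8  (≤ bound)
a_6 = 1: 21/13  (> 9, stop)

13/8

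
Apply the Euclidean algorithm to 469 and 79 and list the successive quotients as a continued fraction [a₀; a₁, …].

Apply division with remainder until the remainder is 0:
469 = 5·79 + 74, so a_0 = 5
79 = 1·74 + 5, so a_1 = 1
74 = 14·5 + 4, so a_2 = 14
5 = 1·4 + 1, so a_3 = 1
4 = 4·1 + 0, so a_4 = 4

[5; 1, 14, 1, 4]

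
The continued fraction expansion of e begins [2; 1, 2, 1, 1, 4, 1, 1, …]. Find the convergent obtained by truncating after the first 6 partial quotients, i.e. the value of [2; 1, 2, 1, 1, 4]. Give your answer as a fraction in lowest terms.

87/32

Start with 4.
1 + 1/(4/1) = 1 + 1/4 = 5/4
1 + 1/(5/4) = 1 + 4/5 = 9/5
2 + 1/(9/5) = 2 + 5/9 = 23/9
1 + 1/(23/9) = 1 + 9/23 = 32/23
2 + 1/(32/23) = 2 + 23/32 = 87/32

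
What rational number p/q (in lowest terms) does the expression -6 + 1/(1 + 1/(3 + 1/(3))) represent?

-68/13

Starting at the tail and folding back:
Start with 3.
3 + 1/(3/1) = 3 + 1/3 = 10/3
1 + 1/(10/3) = 1 + 3/10 = 13/10
-6 + 1/(13/10) = -6 + 10/13 = -68/13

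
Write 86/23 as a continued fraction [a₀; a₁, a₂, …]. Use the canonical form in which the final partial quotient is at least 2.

[3; 1, 2, 1, 5]

⌊86/23⌋ = 3, remainder 17
⌊23/17⌋ = 1, remainder 6
⌊17/6⌋ = 2, remainder 5
⌊6/5⌋ = 1, remainder 1
⌊5/1⌋ = 5, remainder 0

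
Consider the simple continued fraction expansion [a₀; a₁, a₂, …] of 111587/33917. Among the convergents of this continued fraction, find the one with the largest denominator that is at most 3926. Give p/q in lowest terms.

a_0 = 3: 3/1  (≤ bound)
a_1 = 3: 10/3  (≤ bound)
a_2 = 2: 23/7  (≤ bound)
a_3 = 4: 102/31  (≤ bound)
a_4 = 3: 329/100  (≤ bound)
a_5 = 48: 15894/4831  (> 3926, stop)

329/100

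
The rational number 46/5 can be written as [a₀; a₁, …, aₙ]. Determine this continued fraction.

[9; 5]

46 ÷ 5 → quotient 9, remainder 1
5 ÷ 1 → quotient 5, remainder 0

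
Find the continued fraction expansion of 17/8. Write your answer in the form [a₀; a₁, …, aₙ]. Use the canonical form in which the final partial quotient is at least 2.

17 = 2·8 + 1, so a_0 = 2
8 = 8·1 + 0, so a_1 = 8

[2; 8]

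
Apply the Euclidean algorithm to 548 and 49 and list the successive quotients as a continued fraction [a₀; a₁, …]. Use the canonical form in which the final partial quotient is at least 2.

[11; 5, 2, 4]

Repeatedly divide and take the remainder:
⌊548/49⌋ = 11, remainder 9
⌊49/9⌋ = 5, remainder 4
⌊9/4⌋ = 2, remainder 1
⌊4/1⌋ = 4, remainder 0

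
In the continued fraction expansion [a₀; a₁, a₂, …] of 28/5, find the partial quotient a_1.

1

28 ÷ 5 → quotient 5, remainder 3
5 ÷ 3 → quotient 1, remainder 2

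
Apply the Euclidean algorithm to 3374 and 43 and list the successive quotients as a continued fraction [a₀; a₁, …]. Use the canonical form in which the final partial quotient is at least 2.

[78; 2, 6, 1, 2]

Run the Euclidean algorithm, recording each quotient:
3374 ÷ 43 → quotient 78, remainder 20
43 ÷ 20 → quotient 2, remainder 3
20 ÷ 3 → quotient 6, remainder 2
3 ÷ 2 → quotient 1, remainder 1
2 ÷ 1 → quotient 2, remainder 0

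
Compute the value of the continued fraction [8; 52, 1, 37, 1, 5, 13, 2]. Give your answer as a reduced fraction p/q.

Start with 2.
13 + 1/(2/1) = 13 + 1/2 = 27/2
5 + 1/(27/2) = 5 + 2/27 = 137/27
1 + 1/(137/27) = 1 + 27/137 = 164/137
37 + 1/(164/137) = 37 + 137/164 = 6205/164
1 + 1/(6205/164) = 1 + 164/6205 = 6369/6205
52 + 1/(6369/6205) = 52 + 6205/6369 = 337393/6369
8 + 1/(337393/6369) = 8 + 6369/337393 = 2705513/337393

2705513/337393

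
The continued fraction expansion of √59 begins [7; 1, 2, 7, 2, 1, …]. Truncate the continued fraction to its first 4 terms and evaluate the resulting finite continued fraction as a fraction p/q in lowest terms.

169/22

Starting at the tail and folding back:
Start with 7.
2 + 1/(7/1) = 2 + 1/7 = 15/7
1 + 1/(15/7) = 1 + 7/15 = 22/15
7 + 1/(22/15) = 7 + 15/22 = 169/22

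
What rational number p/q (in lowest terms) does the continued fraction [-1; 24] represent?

Start with 24.
-1 + 1/(24/1) = -1 + 1/24 = -23/24

-23/24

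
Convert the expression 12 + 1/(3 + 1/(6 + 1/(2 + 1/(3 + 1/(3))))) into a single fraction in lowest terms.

Start with 3.
3 + 1/(3/1) = 3 + 1/3 = 10/3
2 + 1/(10/3) = 2 + 3/10 = 23/10
6 + 1/(23/10) = 6 + 10/23 = 148/23
3 + 1/(148/23) = 3 + 23/148 = 467/148
12 + 1/(467/148) = 12 + 148/467 = 5752/467

5752/467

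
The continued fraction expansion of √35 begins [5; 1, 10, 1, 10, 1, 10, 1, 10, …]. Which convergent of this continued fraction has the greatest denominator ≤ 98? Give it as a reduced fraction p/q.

List convergents until the denominator exceeds the bound:
a_0 = 5: 5/1  (≤ bound)
a_1 = 1: 6/1  (≤ bound)
a_2 = 10: 65/11  (≤ bound)
a_3 = 1: 71/12  (≤ bound)
a_4 = 10: 775/131  (> 98, stop)

71/12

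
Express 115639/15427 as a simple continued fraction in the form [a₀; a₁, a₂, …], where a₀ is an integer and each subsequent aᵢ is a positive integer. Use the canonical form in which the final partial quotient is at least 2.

Repeatedly divide and take the remainder:
115639 ÷ 15427 → quotient 7, remainder 7650
15427 ÷ 7650 → quotient 2, remainder 127
7650 ÷ 127 → quotient 60, remainder 30
127 ÷ 30 → quotient 4, remainder 7
30 ÷ 7 → quotient 4, remainder 2
7 ÷ 2 → quotient 3, remainder 1
2 ÷ 1 → quotient 2, remainder 0

[7; 2, 60, 4, 4, 3, 2]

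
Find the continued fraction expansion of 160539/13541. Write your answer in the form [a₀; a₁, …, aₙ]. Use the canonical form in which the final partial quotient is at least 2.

⌊160539/13541⌋ = 11, remainder 11588
⌊13541/11588⌋ = 1, remainder 1953
⌊11588/1953⌋ = 5, remainder 1823
⌊1953/1823⌋ = 1, remainder 130
⌊1823/130⌋ = 14, remainder 3
⌊130/3⌋ = 43, remainder 1
⌊3/1⌋ = 3, remainder 0

[11; 1, 5, 1, 14, 43, 3]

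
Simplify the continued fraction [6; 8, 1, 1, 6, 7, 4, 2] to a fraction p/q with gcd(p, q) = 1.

Start with 2.
4 + 1/(2/1) = 4 + 1/2 = 9/2
7 + 1/(9/2) = 7 + 2/9 = 65/9
6 + 1/(65/9) = 6 + 9/65 = 399/65
1 + 1/(399/65) = 1 + 65/399 = 464/399
1 + 1/(464/399) = 1 + 399/464 = 863/464
8 + 1/(863/464) = 8 + 464/863 = 7368/863
6 + 1/(7368/863) = 6 + 863/7368 = 45071/7368

45071/7368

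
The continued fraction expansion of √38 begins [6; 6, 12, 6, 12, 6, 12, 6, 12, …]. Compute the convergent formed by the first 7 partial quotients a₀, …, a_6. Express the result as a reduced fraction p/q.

2463306/399601

Build up convergents one term at a time:
a_0 = 6: 6/1
a_1 = 6: 37/6
a_2 = 12: 450/73
a_3 = 6: 2737/444
a_4 = 12: 33294/5401
a_5 = 6: 202501/32850
a_6 = 12: 2463306/399601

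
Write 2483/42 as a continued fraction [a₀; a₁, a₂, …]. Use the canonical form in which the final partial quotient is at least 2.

2483 = 59·42 + 5, so a_0 = 59
42 = 8·5 + 2, so a_1 = 8
5 = 2·2 + 1, so a_2 = 2
2 = 2·1 + 0, so a_3 = 2

[59; 8, 2, 2]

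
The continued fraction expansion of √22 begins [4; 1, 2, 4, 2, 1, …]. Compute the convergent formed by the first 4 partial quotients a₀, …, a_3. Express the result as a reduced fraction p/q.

61/13

Work from the innermost term outward:
Start with 4.
2 + 1/(4/1) = 2 + 1/4 = 9/4
1 + 1/(9/4) = 1 + 4/9 = 13/9
4 + 1/(13/9) = 4 + 9/13 = 61/13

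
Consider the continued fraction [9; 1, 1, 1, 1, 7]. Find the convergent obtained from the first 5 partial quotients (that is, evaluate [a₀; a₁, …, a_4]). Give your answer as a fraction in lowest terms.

Compute successive convergents:
a_0 = 9: 9/1
a_1 = 1: 10/1
a_2 = 1: 19/2
a_3 = 1: 29/3
a_4 = 1: 48/5

48/5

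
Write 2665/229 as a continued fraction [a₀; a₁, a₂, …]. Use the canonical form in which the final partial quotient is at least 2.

[11; 1, 1, 1, 3, 6, 1, 2]

Run the Euclidean algorithm, recording each quotient:
2665 ÷ 229 → quotient 11, remainder 146
229 ÷ 146 → quotient 1, remainder 83
146 ÷ 83 → quotient 1, remainder 63
83 ÷ 63 → quotient 1, remainder 20
63 ÷ 20 → quotient 3, remainder 3
20 ÷ 3 → quotient 6, remainder 2
3 ÷ 2 → quotient 1, remainder 1
2 ÷ 1 → quotient 2, remainder 0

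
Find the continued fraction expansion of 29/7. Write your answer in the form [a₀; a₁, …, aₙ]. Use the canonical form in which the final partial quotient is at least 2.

Repeatedly divide and take the remainder:
29 ÷ 7 → quotient 4, remainder 1
7 ÷ 1 → quotient 7, remainder 0

[4; 7]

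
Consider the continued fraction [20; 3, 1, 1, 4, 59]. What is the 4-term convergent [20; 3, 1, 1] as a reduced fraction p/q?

142/7

Start with 1.
1 + 1/(1/1) = 1 + 1/1 = 2/1
3 + 1/(2/1) = 3 + 1/2 = 7/2
20 + 1/(7/2) = 20 + 2/7 = 142/7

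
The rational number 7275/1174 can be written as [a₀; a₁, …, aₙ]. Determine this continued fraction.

7275 = 6·1174 + 231, so a_0 = 6
1174 = 5·231 + 19, so a_1 = 5
231 = 12·19 + 3, so a_2 = 12
19 = 6·3 + 1, so a_3 = 6
3 = 3·1 + 0, so a_4 = 3

[6; 5, 12, 6, 3]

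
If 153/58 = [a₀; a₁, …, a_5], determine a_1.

153 = 2·58 + 37, so a_0 = 2
58 = 1·37 + 21, so a_1 = 1

1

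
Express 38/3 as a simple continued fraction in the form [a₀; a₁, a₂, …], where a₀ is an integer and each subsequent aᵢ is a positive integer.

[12; 1, 2]

38 ÷ 3 → quotient 12, remainder 2
3 ÷ 2 → quotient 1, remainder 1
2 ÷ 1 → quotient 2, remainder 0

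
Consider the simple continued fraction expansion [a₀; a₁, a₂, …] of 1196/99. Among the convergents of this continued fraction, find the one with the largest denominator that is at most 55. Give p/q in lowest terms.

List convergents until the denominator exceeds the bound:
a_0 = 12: 12/1  (≤ bound)
a_1 = 12: 145/12  (≤ bound)
a_2 = 2: 302/25  (≤ bound)
a_3 = 1: 447/37  (≤ bound)
a_4 = 2: 1196/99  (> 55, stop)

447/37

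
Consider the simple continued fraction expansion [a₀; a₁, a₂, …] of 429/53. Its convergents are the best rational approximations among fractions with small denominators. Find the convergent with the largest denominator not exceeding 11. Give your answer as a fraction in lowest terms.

a_0 = 8: 8/1  (≤ bound)
a_1 = 10: 81/10  (≤ bound)
a_2 = 1: 89/11  (≤ bound)
a_3 = 1: 170/21  (> 11, stop)

89/11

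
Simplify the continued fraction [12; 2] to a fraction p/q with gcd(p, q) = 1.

Build up convergents one term at a time:
a_0 = 12: 12/1
a_1 = 2: 25/2

25/2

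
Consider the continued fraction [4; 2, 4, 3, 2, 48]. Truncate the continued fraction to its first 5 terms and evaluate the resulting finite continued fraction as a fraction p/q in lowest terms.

298/67

Start with 2.
3 + 1/(2/1) = 3 + 1/2 = 7/2
4 + 1/(7/2) = 4 + 2/7 = 30/7
2 + 1/(30/7) = 2 + 7/30 = 67/30
4 + 1/(67/30) = 4 + 30/67 = 298/67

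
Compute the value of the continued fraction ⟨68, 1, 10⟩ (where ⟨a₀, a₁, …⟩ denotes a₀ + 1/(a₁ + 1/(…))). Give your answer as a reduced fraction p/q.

a_0 = 68: 68/1
a_1 = 1: 69/1
a_2 = 10: 758/11

758/11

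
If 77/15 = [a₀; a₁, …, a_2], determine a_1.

Repeatedly divide and take the remainder:
77 = 5·15 + 2, so a_0 = 5
15 = 7·2 + 1, so a_1 = 7

7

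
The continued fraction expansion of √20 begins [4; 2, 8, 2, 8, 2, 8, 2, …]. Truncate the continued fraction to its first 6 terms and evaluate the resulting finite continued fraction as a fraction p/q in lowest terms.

Work from the innermost term outward:
Start with 2.
8 + 1/(2/1) = 8 + 1/2 = 17/2
2 + 1/(17/2) = 2 + 2/17 = 36/17
8 + 1/(36/17) = 8 + 17/36 = 305/36
2 + 1/(305/36) = 2 + 36/305 = 646/305
4 + 1/(646/305) = 4 + 305/646 = 2889/646

2889/646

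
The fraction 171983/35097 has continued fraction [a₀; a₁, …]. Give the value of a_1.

Repeatedly divide and take the remainder:
⌊171983/35097⌋ = 4, remainder 31595
⌊35097/31595⌋ = 1, remainder 3502

1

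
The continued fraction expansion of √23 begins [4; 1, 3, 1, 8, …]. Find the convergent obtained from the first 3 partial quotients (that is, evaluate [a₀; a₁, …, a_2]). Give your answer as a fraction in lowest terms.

19/4

Start with 3.
1 + 1/(3/1) = 1 + 1/3 = 4/3
4 + 1/(4/3) = 4 + 3/4 = 19/4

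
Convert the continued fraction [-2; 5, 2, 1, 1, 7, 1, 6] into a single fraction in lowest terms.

a_0 = -2: -2/1
a_1 = 5: -9/5
a_2 = 2: -20/11
a_3 = 1: -29/16
a_4 = 1: -49/27
a_5 = 7: -372/205
a_6 = 1: -421/232
a_7 = 6: -2898/1597

-2898/1597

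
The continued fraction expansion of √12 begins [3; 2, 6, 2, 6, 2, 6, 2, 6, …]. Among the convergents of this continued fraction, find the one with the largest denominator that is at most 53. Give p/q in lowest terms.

List convergents until the denominator exceeds the bound:
a_0 = 3: 3/1  (≤ bound)
a_1 = 2: 7/2  (≤ bound)
a_2 = 6: 45/13  (≤ bound)
a_3 = 2: 97/28  (≤ bound)
a_4 = 6: 627/181  (> 53, stop)

97/28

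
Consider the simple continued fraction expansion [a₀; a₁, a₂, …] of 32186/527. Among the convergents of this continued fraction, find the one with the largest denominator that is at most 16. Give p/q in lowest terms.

855/14

List convergents until the denominator exceeds the bound:
a_0 = 61: 61/1  (≤ bound)
a_1 = 13: 794/13  (≤ bound)
a_2 = 1: 855/14  (≤ bound)
a_3 = 1: 1649/27  (> 16, stop)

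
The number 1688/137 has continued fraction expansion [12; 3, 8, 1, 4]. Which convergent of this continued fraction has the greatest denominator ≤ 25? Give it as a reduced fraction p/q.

308/25

List convergents until the denominator exceeds the bound:
a_0 = 12: 12/1  (≤ bound)
a_1 = 3: 37/3  (≤ bound)
a_2 = 8: 308/25  (≤ bound)
a_3 = 1: 345/28  (> 25, stop)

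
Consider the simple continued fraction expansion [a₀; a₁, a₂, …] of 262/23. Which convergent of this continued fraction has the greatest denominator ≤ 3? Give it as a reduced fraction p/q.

List convergents until the denominator exceeds the bound:
a_0 = 11: 11/1  (≤ bound)
a_1 = 2: 23/2  (≤ bound)
a_2 = 1: 34/3  (≤ bound)
a_3 = 1: 57/5  (> 3, stop)

34/3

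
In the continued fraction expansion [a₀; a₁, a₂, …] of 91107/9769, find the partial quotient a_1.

3

Apply division with remainder until the remainder is 0:
⌊91107/9769⌋ = 9, remainder 3186
⌊9769/3186⌋ = 3, remainder 211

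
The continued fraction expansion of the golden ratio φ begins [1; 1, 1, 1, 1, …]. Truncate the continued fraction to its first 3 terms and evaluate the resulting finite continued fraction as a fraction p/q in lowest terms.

a_0 = 1: 1/1
a_1 = 1: 2/1
a_2 = 1: 3/2

3/2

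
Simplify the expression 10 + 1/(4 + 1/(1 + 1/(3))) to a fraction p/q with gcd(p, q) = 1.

Start with 3.
1 + 1/(3/1) = 1 + 1/3 = 4/3
4 + 1/(4/3) = 4 + 3/4 = 19/4
10 + 1/(19/4) = 10 + 4/19 = 194/19

194/19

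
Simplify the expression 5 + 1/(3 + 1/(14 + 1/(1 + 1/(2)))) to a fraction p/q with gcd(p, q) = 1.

719/135

a_0 = 5: 5/1
a_1 = 3: 16/3
a_2 = 14: 229/43
a_3 = 1: 245/46
a_4 = 2: 719/135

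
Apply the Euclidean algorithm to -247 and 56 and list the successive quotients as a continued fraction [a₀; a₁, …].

[-5; 1, 1, 2, 3, 3]

-247 ÷ 56 → quotient -5, remainder 33
56 ÷ 33 → quotient 1, remainder 23
33 ÷ 23 → quotient 1, remainder 10
23 ÷ 10 → quotient 2, remainder 3
10 ÷ 3 → quotient 3, remainder 1
3 ÷ 1 → quotient 3, remainder 0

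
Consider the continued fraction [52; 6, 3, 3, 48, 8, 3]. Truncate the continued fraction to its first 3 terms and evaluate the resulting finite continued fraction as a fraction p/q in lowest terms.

991/19

Start with 3.
6 + 1/(3/1) = 6 + 1/3 = 19/3
52 + 1/(19/3) = 52 + 3/19 = 991/19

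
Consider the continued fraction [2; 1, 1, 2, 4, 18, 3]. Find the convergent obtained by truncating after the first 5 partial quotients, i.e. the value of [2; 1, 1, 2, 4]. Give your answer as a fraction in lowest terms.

Work from the innermost term outward:
Start with 4.
2 + 1/(4/1) = 2 + 1/4 = 9/4
1 + 1/(9/4) = 1 + 4/9 = 13/9
1 + 1/(13/9) = 1 + 9/13 = 22/13
2 + 1/(22/13) = 2 + 13/22 = 57/22

57/22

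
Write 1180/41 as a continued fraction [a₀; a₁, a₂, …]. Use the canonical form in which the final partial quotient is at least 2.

[28; 1, 3, 1, 1, 4]

1180 ÷ 41 → quotient 28, remainder 32
41 ÷ 32 → quotient 1, remainder 9
32 ÷ 9 → quotient 3, remainder 5
9 ÷ 5 → quotient 1, remainder 4
5 ÷ 4 → quotient 1, remainder 1
4 ÷ 1 → quotient 4, remainder 0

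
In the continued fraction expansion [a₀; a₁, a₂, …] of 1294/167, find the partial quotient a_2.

Run the Euclidean algorithm, recording each quotient:
1294 = 7·167 + 125, so a_0 = 7
167 = 1·125 + 42, so a_1 = 1
125 = 2·42 + 41, so a_2 = 2

2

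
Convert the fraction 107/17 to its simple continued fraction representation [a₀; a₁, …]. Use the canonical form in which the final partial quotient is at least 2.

[6; 3, 2, 2]

Repeatedly divide and take the remainder:
⌊107/17⌋ = 6, remainder 5
⌊17/5⌋ = 3, remainder 2
⌊5/2⌋ = 2, remainder 1
⌊2/1⌋ = 2, remainder 0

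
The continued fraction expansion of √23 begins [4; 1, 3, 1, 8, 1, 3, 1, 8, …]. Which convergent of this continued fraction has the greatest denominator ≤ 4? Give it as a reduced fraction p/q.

a_0 = 4: 4/1  (≤ bound)
a_1 = 1: 5/1  (≤ bound)
a_2 = 3: 19/4  (≤ bound)
a_3 = 1: 24/5  (> 4, stop)

19/4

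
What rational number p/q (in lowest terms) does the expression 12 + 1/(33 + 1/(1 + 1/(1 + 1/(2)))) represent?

a_0 = 12: 12/1
a_1 = 33: 397/33
a_2 = 1: 409/34
a_3 = 1: 806/67
a_4 = 2: 2021/168

2021/168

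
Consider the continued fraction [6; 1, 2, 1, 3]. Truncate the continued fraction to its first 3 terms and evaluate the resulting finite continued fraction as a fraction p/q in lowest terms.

20/3

Starting at the tail and folding back:
Start with 2.
1 + 1/(2/1) = 1 + 1/2 = 3/2
6 + 1/(3/2) = 6 + 2/3 = 20/3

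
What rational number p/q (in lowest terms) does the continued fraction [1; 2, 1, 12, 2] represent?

Collapse the nested fraction from the inside out:
Start with 2.
12 + 1/(2/1) = 12 + 1/2 = 25/2
1 + 1/(25/2) = 1 + 2/25 = 27/25
2 + 1/(27/25) = 2 + 25/27 = 79/27
1 + 1/(79/27) = 1 + 27/79 = 106/79

106/79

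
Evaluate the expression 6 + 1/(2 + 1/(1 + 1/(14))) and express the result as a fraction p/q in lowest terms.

Use the convergent recurrence hₖ = aₖ·hₖ₋₁ + hₖ₋₂ (and likewise for the denominators kₖ):
a_0 = 6: 6/1
a_1 = 2: 13/2
a_2 = 1: 19/3
a_3 = 14: 279/44

279/44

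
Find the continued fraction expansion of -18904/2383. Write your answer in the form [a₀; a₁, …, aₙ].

[-8; 14, 1, 8, 2, 2, 3]

-18904 = -8·2383 + 160, so a_0 = -8
2383 = 14·160 + 143, so a_1 = 14
160 = 1·143 + 17, so a_2 = 1
143 = 8·17 + 7, so a_3 = 8
17 = 2·7 + 3, so a_4 = 2
7 = 2·3 + 1, so a_5 = 2
3 = 3·1 + 0, so a_6 = 3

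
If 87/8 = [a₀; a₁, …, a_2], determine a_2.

87 ÷ 8 → quotient 10, remainder 7
8 ÷ 7 → quotient 1, remainder 1
7 ÷ 1 → quotient 7, remainder 0

7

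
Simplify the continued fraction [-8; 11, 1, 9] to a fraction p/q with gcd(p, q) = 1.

Build up convergents one term at a time:
a_0 = -8: -8/1
a_1 = 11: -87/11
a_2 = 1: -95/12
a_3 = 9: -942/119

-942/119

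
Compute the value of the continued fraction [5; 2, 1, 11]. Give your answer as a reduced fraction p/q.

a_0 = 5: 5/1
a_1 = 2: 11/2
a_2 = 1: 16/3
a_3 = 11: 187/35

187/35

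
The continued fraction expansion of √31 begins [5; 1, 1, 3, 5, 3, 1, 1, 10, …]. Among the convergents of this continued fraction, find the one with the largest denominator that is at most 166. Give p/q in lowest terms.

863/155

List convergents until the denominator exceeds the bound:
a_0 = 5: 5/1  (≤ bound)
a_1 = 1: 6/1  (≤ bound)
a_2 = 1: 11/2  (≤ bound)
a_3 = 3: 39/7  (≤ bound)
a_4 = 5: 206/37  (≤ bound)
a_5 = 3: 657/118  (≤ bound)
a_6 = 1: 863/155  (≤ bound)
a_7 = 1: 1520/273  (> 166, stop)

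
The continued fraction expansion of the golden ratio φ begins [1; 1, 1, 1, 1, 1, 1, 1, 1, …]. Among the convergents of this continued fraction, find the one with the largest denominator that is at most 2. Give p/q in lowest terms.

a_0 = 1: 1/1  (≤ bound)
a_1 = 1: 2/1  (≤ bound)
a_2 = 1: 3/2  (≤ bound)
a_3 = 1: 5/3  (> 2, stop)

3/2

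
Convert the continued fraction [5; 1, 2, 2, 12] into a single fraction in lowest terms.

Start with 12.
2 + 1/(12/1) = 2 + 1/12 = 25/12
2 + 1/(25/12) = 2 + 12/25 = 62/25
1 + 1/(62/25) = 1 + 25/62 = 87/62
5 + 1/(87/62) = 5 + 62/87 = 497/87

497/87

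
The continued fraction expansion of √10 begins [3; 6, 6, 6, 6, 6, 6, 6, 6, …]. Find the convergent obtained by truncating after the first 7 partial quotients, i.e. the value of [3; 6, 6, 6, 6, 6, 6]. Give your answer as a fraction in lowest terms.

168717/53353

a_0 = 3: 3/1
a_1 = 6: 19/6
a_2 = 6: 117/37
a_3 = 6: 721/228
a_4 = 6: 4443/1405
a_5 = 6: 27379/8658
a_6 = 6: 168717/53353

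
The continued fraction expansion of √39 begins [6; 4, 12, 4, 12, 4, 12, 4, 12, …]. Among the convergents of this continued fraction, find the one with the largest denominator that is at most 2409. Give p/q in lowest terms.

a_0 = 6: 6/1  (≤ bound)
a_1 = 4: 25/4  (≤ bound)
a_2 = 12: 306/49  (≤ bound)
a_3 = 4: 1249/200  (≤ bound)
a_4 = 12: 15294/2449  (> 2409, stop)

1249/200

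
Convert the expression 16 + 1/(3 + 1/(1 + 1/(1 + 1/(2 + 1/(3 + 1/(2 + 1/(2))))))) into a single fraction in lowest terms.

5551/341

Start with 2.
2 + 1/(2/1) = 2 + 1/2 = 5/2
3 + 1/(5/2) = 3 + 2/5 = 17/5
2 + 1/(17/5) = 2 + 5/17 = 39/17
1 + 1/(39/17) = 1 + 17/39 = 56/39
1 + 1/(56/39) = 1 + 39/56 = 95/56
3 + 1/(95/56) = 3 + 56/95 = 341/95
16 + 1/(341/95) = 16 + 95/341 = 5551/341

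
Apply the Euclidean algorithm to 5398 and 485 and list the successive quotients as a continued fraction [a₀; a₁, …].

[11; 7, 1, 2, 3, 6]

5398 = 11·485 + 63, so a_0 = 11
485 = 7·63 + 44, so a_1 = 7
63 = 1·44 + 19, so a_2 = 1
44 = 2·19 + 6, so a_3 = 2
19 = 3·6 + 1, so a_4 = 3
6 = 6·1 + 0, so a_5 = 6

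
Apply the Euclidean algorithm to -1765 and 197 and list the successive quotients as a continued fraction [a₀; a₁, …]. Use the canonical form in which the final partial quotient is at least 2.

[-9; 24, 1, 1, 1, 2]

Apply division with remainder until the remainder is 0:
-1765 = -9·197 + 8, so a_0 = -9
197 = 24·8 + 5, so a_1 = 24
8 = 1·5 + 3, so a_2 = 1
5 = 1·3 + 2, so a_3 = 1
3 = 1·2 + 1, so a_4 = 1
2 = 2·1 + 0, so a_5 = 2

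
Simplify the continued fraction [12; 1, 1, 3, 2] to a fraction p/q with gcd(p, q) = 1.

201/16

Compute successive convergents:
a_0 = 12: 12/1
a_1 = 1: 13/1
a_2 = 1: 25/2
a_3 = 3: 88/7
a_4 = 2: 201/16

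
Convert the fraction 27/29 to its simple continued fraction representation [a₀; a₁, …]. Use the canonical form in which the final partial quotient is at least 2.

27 ÷ 29 → quotient 0, remainder 27
29 ÷ 27 → quotient 1, remainder 2
27 ÷ 2 → quotient 13, remainder 1
2 ÷ 1 → quotient 2, remainder 0

[0; 1, 13, 2]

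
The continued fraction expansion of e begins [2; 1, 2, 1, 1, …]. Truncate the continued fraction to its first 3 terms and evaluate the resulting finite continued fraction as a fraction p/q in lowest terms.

8/3

Start with 2.
1 + 1/(2/1) = 1 + 1/2 = 3/2
2 + 1/(3/2) = 2 + 2/3 = 8/3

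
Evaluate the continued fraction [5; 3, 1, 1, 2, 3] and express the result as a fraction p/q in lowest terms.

322/61

Start with 3.
2 + 1/(3/1) = 2 + 1/3 = 7/3
1 + 1/(7/3) = 1 + 3/7 = 10/7
1 + 1/(10/7) = 1 + 7/10 = 17/10
3 + 1/(17/10) = 3 + 10/17 = 61/17
5 + 1/(61/17) = 5 + 17/61 = 322/61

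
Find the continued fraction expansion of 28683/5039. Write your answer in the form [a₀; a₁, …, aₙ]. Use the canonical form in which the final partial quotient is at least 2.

⌊28683/5039⌋ = 5, remainder 3488
⌊5039/3488⌋ = 1, remainder 1551
⌊3488/1551⌋ = 2, remainder 386
⌊1551/386⌋ = 4, remainder 7
⌊386/7⌋ = 55, remainder 1
⌊7/1⌋ = 7, remainder 0

[5; 1, 2, 4, 55, 7]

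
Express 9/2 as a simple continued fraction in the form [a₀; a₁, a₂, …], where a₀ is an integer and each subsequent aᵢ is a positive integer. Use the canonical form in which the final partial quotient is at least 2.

[4; 2]

9 = 4·2 + 1, so a_0 = 4
2 = 2·1 + 0, so a_1 = 2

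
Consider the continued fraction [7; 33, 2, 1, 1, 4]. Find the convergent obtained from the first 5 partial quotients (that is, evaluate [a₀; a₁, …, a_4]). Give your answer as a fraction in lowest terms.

1174/167

a_0 = 7: 7/1
a_1 = 33: 232/33
a_2 = 2: 471/67
a_3 = 1: 703/100
a_4 = 1: 1174/167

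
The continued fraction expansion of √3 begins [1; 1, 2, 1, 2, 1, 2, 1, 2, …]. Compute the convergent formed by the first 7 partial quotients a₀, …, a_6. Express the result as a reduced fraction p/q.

71/41

Build up convergents one term at a time:
a_0 = 1: 1/1
a_1 = 1: 2/1
a_2 = 2: 5/3
a_3 = 1: 7/4
a_4 = 2: 19/11
a_5 = 1: 26/15
a_6 = 2: 71/41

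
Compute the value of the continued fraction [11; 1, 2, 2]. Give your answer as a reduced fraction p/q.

Use the convergent recurrence hₖ = aₖ·hₖ₋₁ + hₖ₋₂ (and likewise for the denominators kₖ):
a_0 = 11: 11/1
a_1 = 1: 12/1
a_2 = 2: 35/3
a_3 = 2: 82/7

82/7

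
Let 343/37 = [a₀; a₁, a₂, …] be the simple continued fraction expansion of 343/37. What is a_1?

Apply division with remainder until the remainder is 0:
343 ÷ 37 → quotient 9, remainder 10
37 ÷ 10 → quotient 3, remainder 7

3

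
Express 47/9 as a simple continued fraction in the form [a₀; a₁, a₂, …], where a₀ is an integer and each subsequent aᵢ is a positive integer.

Apply division with remainder until the remainder is 0:
47 = 5·9 + 2, so a_0 = 5
9 = 4·2 + 1, so a_1 = 4
2 = 2·1 + 0, so a_2 = 2

[5; 4, 2]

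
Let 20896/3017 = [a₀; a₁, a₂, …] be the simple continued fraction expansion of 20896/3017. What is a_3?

Repeatedly divide and take the remainder:
20896 = 6·3017 + 2794, so a_0 = 6
3017 = 1·2794 + 223, so a_1 = 1
2794 = 12·223 + 118, so a_2 = 12
223 = 1·118 + 105, so a_3 = 1

1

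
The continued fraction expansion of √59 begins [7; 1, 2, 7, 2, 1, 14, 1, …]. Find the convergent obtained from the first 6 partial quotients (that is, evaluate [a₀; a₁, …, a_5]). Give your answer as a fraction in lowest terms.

530/69

Start with 1.
2 + 1/(1/1) = 2 + 1/1 = 3/1
7 + 1/(3/1) = 7 + 1/3 = 22/3
2 + 1/(22/3) = 2 + 3/22 = 47/22
1 + 1/(47/22) = 1 + 22/47 = 69/47
7 + 1/(69/47) = 7 + 47/69 = 530/69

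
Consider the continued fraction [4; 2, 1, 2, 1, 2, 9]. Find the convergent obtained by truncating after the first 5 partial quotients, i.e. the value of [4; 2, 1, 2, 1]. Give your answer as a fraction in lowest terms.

a_0 = 4: 4/1
a_1 = 2: 9/2
a_2 = 1: 13/3
a_3 = 2: 35/8
a_4 = 1: 48/11

48/11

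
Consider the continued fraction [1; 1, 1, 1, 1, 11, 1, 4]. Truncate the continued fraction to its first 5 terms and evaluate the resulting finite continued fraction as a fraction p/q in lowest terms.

8/5

Starting at the tail and folding back:
Start with 1.
1 + 1/(1/1) = 1 + 1/1 = 2/1
1 + 1/(2/1) = 1 + 1/2 = 3/2
1 + 1/(3/2) = 1 + 2/3 = 5/3
1 + 1/(5/3) = 1 + 3/5 = 8/5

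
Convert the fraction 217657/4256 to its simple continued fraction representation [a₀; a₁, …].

[51; 7, 12, 3, 1, 3, 3]

Apply division with remainder until the remainder is 0:
217657 ÷ 4256 → quotient 51, remainder 601
4256 ÷ 601 → quotient 7, remainder 49
601 ÷ 49 → quotient 12, remainder 13
49 ÷ 13 → quotient 3, remainder 10
13 ÷ 10 → quotient 1, remainder 3
10 ÷ 3 → quotient 3, remainder 1
3 ÷ 1 → quotient 3, remainder 0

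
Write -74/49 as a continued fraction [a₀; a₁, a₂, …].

Run the Euclidean algorithm, recording each quotient:
⌊-74/49⌋ = -2, remainder 24
⌊49/24⌋ = 2, remainder 1
⌊24/1⌋ = 24, remainder 0

[-2; 2, 24]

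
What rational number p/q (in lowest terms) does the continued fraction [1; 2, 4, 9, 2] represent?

253/175

Collapse the nested fraction from the inside out:
Start with 2.
9 + 1/(2/1) = 9 + 1/2 = 19/2
4 + 1/(19/2) = 4 + 2/19 = 78/19
2 + 1/(78/19) = 2 + 19/78 = 175/78
1 + 1/(175/78) = 1 + 78/175 = 253/175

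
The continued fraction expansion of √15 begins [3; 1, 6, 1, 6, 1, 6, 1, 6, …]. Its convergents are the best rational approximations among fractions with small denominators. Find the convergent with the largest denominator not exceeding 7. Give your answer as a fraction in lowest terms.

List convergents until the denominator exceeds the bound:
a_0 = 3: 3/1  (≤ bound)
a_1 = 1: 4/1  (≤ bound)
a_2 = 6: 27/7  (≤ bound)
a_3 = 1: 31/8  (> 7, stop)

27/7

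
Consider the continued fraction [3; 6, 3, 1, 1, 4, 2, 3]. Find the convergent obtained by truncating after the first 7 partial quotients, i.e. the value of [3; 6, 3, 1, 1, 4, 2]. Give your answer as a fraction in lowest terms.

1409/446

a_0 = 3: 3/1
a_1 = 6: 19/6
a_2 = 3: 60/19
a_3 = 1: 79/25
a_4 = 1: 139/44
a_5 = 4: 635/201
a_6 = 2: 1409/446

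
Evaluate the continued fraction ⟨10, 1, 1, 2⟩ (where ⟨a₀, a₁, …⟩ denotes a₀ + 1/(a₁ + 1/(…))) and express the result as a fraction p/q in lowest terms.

53/5

Compute successive convergents:
a_0 = 10: 10/1
a_1 = 1: 11/1
a_2 = 1: 21/2
a_3 = 2: 53/5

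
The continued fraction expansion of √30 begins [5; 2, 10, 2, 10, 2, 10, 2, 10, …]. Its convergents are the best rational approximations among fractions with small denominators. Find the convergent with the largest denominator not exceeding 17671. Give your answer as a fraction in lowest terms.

55435/10121

a_0 = 5: 5/1  (≤ bound)
a_1 = 2: 11/2  (≤ bound)
a_2 = 10: 115/21  (≤ bound)
a_3 = 2: 241/44  (≤ bound)
a_4 = 10: 2525/461  (≤ bound)
a_5 = 2: 5291/966  (≤ bound)
a_6 = 10: 55435/10121  (≤ bound)
a_7 = 2: 116161/21208  (> 17671, stop)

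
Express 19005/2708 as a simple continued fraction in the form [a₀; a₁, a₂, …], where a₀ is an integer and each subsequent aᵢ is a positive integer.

Repeatedly divide and take the remainder:
⌊19005/2708⌋ = 7, remainder 49
⌊2708/49⌋ = 55, remainder 13
⌊49/13⌋ = 3, remainder 10
⌊13/10⌋ = 1, remainder 3
⌊10/3⌋ = 3, remainder 1
⌊3/1⌋ = 3, remainder 0

[7; 55, 3, 1, 3, 3]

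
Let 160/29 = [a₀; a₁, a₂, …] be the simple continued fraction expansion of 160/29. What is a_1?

1

⌊160/29⌋ = 5, remainder 15
⌊29/15⌋ = 1, remainder 14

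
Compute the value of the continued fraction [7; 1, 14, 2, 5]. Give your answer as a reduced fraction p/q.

1349/170

a_0 = 7: 7/1
a_1 = 1: 8/1
a_2 = 14: 119/15
a_3 = 2: 246/31
a_4 = 5: 1349/170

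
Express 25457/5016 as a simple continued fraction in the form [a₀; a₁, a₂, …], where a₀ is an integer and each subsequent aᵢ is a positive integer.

25457 ÷ 5016 → quotient 5, remainder 377
5016 ÷ 377 → quotient 13, remainder 115
377 ÷ 115 → quotient 3, remainder 32
115 ÷ 32 → quotient 3, remainder 19
32 ÷ 19 → quotient 1, remainder 13
19 ÷ 13 → quotient 1, remainder 6
13 ÷ 6 → quotient 2, remainder 1
6 ÷ 1 → quotient 6, remainder 0

[5; 13, 3, 3, 1, 1, 2, 6]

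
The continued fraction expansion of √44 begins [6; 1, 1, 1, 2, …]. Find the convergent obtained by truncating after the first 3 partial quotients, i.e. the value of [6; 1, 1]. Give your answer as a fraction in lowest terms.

13/2

Start with 1.
1 + 1/(1/1) = 1 + 1/1 = 2/1
6 + 1/(2/1) = 6 + 1/2 = 13/2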